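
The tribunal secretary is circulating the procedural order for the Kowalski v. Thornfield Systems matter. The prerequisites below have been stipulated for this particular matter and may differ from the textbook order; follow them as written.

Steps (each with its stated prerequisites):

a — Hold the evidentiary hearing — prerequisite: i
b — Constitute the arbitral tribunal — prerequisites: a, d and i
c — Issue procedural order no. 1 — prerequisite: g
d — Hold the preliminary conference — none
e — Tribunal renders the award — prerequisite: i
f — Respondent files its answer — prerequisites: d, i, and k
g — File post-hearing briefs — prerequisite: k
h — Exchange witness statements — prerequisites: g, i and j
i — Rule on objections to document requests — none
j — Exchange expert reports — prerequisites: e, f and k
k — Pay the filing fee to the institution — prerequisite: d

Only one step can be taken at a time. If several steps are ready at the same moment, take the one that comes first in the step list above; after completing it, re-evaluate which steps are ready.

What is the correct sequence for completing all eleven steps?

d, i, a, b, e, k, f, g, c, j, h

d and i have no prerequisites; d is listed earlier, so d is first.
k now also ready, so the ready set is {i, k}; i is listed earlier → i.
Ready: a, e and k. a is listed earlier → a.
b now also ready, so the ready set is {b, e, k}; b is listed earlier → b.
Ready: e and k. e is listed earlier → e.
k needed d, now all done → k.
Ready: f and g. f is listed earlier → f.
Ready: g and j. g is listed earlier → g.
c and j are both available; c is listed earlier → c.
j is the only step now ready → j.
h needed g, i and j, now all done → h.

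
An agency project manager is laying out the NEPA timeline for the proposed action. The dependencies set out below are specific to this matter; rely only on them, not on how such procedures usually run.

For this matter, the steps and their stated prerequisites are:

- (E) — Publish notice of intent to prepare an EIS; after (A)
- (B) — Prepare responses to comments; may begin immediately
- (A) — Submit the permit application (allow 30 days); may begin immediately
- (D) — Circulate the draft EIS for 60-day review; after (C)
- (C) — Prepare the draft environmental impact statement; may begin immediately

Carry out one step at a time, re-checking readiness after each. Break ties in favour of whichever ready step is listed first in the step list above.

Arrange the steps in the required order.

(B), (A) and (C) have no prerequisites; (B) is listed earlier, so (B) is first.
Now (A) and (C) have their prerequisites met. (A) is listed earlier, so (A) next.
Ready: (E) and (C). (E) is listed earlier → (E).
That leaves (C) as the only ready step → (C).
Next only (D) has its prerequisites met → (D).

(B) → (A) → (E) → (C) → (D)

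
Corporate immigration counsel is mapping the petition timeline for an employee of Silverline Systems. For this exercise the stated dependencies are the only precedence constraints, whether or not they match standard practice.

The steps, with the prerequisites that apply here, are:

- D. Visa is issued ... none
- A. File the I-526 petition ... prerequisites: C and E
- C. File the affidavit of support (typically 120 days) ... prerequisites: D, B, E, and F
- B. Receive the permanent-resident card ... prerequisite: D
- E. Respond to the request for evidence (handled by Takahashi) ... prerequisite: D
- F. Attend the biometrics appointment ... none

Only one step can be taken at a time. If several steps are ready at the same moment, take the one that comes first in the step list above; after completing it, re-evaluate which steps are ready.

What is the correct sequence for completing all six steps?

Nothing is required for D and F. D is listed earlier → D first.
Ready: B, E and F. B is listed earlier → B.
E and F are both available; E is listed earlier → E.
That leaves F as the only ready step → F.
C needed D, B, E and F, now all done → C.
That leaves A as the only ready step → A.

D → B → E → F → C → A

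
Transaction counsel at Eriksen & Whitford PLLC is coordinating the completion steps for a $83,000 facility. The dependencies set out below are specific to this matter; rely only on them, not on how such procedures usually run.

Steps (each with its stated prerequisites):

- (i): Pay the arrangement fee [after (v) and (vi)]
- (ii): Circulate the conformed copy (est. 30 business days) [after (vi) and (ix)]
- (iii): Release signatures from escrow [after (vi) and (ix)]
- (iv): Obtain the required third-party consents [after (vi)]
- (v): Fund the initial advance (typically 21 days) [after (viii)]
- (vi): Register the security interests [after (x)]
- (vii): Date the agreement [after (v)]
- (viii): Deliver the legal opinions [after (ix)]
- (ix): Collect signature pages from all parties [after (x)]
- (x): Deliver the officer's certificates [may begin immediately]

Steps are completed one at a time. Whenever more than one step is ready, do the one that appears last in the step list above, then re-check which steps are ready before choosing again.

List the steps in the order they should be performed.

(x) is the only step with nothing outstanding, so it goes first.
Ready: (ix) and (vi). (ix) is listed later → (ix).
(viii) now also ready, so the ready set is {(viii), (vi)}; (viii) is listed later → (viii).
(v) now also ready, so the ready set is {(vi), (v)}; (vi) is listed later → (vi).
(iv), (iii) and (ii) now also ready, so the ready set is {(v), (iv), (iii), (ii)}; (v) is listed later → (v).
(vii) and (i) now also ready, so the ready set is {(vii), (iv), (iii), (ii), (i)}; (vii) is listed later → (vii).
Now (iv), (iii), (ii) and (i) have their prerequisites met. (iv) is listed later, so (iv) next.
Ready: (iii), (ii) and (i). (iii) is listed later → (iii).
Ready: (ii) and (i). (ii) is listed later → (ii).
(i) needed (vi) and (v), now all done → (i).

(x), (ix), (viii), (vi), (v), (vii), (iv), (iii), (ii), (i)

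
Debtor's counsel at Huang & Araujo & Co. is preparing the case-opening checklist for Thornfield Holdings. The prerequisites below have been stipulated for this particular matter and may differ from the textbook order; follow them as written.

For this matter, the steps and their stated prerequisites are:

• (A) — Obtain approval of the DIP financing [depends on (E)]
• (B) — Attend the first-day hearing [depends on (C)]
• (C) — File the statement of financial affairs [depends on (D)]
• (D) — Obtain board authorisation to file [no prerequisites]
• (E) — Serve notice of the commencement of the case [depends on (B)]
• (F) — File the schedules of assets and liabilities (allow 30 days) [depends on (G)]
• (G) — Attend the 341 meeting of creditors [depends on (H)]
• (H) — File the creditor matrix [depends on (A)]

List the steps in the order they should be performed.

(D) is the only step with nothing outstanding, so it goes first.
That leaves (C) as the only ready step → (C).
(B) needed (C), now all done → (B).
(E) is the only step now ready → (E).
(A) needed (E), now all done → (A).
(H) needed (A), now all done → (H).
(G) needed (H), now all done → (G).
(F) needed (G), now all done → (F).

(D) (C) (B) (E) (A) (H) (G) (F)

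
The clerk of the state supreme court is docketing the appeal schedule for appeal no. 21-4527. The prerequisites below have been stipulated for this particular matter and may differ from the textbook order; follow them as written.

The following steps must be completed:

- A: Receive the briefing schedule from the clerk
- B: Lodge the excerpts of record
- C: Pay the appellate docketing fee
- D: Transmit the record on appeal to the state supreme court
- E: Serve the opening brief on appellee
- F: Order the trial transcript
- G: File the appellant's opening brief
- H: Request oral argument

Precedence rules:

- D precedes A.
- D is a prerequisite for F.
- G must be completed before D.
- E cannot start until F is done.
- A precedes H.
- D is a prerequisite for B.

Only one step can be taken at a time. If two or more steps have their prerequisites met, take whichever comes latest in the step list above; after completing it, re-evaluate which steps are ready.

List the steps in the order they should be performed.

G → D → F → E → C → B → A → H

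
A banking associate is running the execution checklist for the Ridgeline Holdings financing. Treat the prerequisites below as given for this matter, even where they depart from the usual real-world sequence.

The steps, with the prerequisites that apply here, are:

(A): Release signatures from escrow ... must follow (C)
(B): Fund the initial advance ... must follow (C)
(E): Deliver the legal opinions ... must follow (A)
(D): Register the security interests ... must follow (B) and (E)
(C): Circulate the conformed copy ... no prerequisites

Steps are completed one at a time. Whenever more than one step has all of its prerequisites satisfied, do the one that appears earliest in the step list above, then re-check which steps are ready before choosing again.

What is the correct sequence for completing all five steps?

(C) is the only step with nothing outstanding, so it goes first.
Ready: (A) and (B). (A) is listed earlier → (A).
Ready: (B) and (E). (B) is listed earlier → (B).
That leaves (E) as the only ready step → (E).
(D) is the only step now ready → (D).

(C), (A), (B), (E), (D)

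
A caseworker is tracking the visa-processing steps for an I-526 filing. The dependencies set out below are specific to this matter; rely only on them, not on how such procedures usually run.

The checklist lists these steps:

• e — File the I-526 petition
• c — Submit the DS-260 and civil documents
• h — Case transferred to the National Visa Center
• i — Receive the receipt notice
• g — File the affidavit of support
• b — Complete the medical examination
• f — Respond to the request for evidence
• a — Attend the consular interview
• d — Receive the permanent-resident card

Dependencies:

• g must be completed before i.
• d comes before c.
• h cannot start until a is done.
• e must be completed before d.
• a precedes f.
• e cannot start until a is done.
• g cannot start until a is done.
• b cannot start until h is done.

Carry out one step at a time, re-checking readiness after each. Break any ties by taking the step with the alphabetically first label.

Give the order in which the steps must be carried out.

Only a has no prerequisites, so it is first.
Now e, f, g and h have their prerequisites met. e has the earlier label, so e next.
Now d, f, g and h have their prerequisites met. d has the earlier label, so d next.
c, f, g and h are all available; c has the earlier label → c.
f, g and h are all available; f has the earlier label → f.
g and h are both available; g has the earlier label → g.
Ready: h and i. h has the earlier label → h.
b now also ready, so the ready set is {b, i}; b has the earlier label → b.
i is the only step now ready → i.

a e d c f g h b i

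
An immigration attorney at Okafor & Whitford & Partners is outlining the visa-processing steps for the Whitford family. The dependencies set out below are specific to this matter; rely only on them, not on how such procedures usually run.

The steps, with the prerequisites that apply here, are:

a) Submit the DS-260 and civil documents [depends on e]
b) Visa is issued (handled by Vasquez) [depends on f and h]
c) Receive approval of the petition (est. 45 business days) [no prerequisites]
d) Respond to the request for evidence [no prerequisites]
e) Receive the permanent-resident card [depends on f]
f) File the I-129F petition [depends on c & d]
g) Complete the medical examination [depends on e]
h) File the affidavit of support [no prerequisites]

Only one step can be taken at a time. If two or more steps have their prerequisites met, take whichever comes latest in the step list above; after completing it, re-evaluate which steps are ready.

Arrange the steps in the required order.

h, d, c, f, e, g, b, a

h, d and c have no prerequisites; h is listed later, so h is first.
d and c are both available; d is listed later → d.
That leaves c as the only ready step → c.
f needed d and c, now all done → f.
e and b are both available; e is listed later → e.
Ready: g, b and a. g is listed later → g.
b and a are both available; b is listed later → b.
a needed e, now all done → a.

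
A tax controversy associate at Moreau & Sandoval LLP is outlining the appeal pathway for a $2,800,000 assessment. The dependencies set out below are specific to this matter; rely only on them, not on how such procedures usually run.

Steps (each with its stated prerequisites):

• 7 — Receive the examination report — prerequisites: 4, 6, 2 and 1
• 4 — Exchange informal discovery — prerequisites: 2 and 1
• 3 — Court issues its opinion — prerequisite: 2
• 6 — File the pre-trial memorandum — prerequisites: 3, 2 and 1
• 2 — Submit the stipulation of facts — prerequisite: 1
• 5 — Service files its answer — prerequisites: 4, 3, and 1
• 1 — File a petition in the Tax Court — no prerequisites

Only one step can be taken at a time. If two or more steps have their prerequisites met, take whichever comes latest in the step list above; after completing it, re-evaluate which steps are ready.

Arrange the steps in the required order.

Only 1 has no prerequisites, so it is first.
2 needed 1, now all done → 2.
Ready: 3 and 4. 3 is listed later → 3.
Ready: 6 and 4. 6 is listed later → 6.
4 needed 1 and 2, now all done → 4.
Ready: 5 and 7. 5 is listed later → 5.
7 is the only step now ready → 7.

1 2 3 6 4 5 7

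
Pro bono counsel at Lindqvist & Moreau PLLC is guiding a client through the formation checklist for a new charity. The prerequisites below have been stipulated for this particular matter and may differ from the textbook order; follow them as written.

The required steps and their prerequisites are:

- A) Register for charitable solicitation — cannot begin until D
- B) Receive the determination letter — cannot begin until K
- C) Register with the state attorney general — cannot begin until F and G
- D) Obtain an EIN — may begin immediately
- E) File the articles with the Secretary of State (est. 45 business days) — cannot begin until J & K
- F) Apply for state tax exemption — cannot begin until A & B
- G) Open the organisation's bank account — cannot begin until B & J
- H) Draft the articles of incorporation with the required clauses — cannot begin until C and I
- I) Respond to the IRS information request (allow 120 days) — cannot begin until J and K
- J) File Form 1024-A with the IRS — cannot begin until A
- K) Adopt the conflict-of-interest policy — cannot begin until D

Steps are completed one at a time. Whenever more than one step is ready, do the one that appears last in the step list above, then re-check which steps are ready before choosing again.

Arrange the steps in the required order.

D, K, B, A, J, I, G, F, E, C, H

D has no prerequisites → D first.
Ready: K and A. K is listed later → K.
Now B and A have their prerequisites met. B is listed later, so B next.
A needed D, now all done → A.
J and F are both available; J is listed later → J.
I, G and E now also ready, so the ready set is {I, G, F, E}; I is listed later → I.
G, F and E are all available; G is listed later → G.
F and E are both available; F is listed later → F.
E and C are both available; E is listed later → E.
C needed G and F, now all done → C.
Next only H has its prerequisites met → H.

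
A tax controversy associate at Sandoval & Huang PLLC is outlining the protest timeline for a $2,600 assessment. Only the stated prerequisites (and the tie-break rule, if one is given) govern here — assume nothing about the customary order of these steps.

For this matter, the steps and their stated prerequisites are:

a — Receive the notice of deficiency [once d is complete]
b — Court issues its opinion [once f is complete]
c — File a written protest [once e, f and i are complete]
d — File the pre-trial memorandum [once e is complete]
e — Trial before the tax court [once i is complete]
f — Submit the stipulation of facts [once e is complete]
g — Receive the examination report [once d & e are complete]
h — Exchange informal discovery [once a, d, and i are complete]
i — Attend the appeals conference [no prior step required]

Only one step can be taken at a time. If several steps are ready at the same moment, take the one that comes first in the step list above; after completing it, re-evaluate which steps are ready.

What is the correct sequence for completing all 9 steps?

i is the only step with nothing outstanding, so it goes first.
That leaves e as the only ready step → e.
Ready: d and f. d is listed earlier → d.
Ready: a, f and g. a is listed earlier → a.
f, g and h are all available; f is listed earlier → f.
Now b, c, g and h have their prerequisites met. b is listed earlier, so b next.
c, g and h are all available; c is listed earlier → c.
g and h are both available; g is listed earlier → g.
h is the only step now ready → h.

i, e, d, a, f, b, c, g, h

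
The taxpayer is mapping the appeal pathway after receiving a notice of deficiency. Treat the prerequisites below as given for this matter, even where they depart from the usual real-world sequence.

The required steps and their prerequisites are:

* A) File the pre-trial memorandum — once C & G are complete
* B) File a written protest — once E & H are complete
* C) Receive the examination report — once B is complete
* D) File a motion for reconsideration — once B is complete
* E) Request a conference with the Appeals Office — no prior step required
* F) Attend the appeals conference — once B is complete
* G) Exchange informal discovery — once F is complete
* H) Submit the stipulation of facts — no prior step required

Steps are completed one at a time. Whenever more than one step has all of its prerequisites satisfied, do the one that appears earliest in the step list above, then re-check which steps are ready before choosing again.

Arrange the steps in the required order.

Nothing is required for E and H. E is listed earlier → E first.
H is the only step now ready → H.
B needed E and H, now all done → B.
C, D and F are all available; C is listed earlier → C.
Ready: D and F. D is listed earlier → D.
Next only F has its prerequisites met → F.
That leaves G as the only ready step → G.
Next only A has its prerequisites met → A.

E H B C D F G A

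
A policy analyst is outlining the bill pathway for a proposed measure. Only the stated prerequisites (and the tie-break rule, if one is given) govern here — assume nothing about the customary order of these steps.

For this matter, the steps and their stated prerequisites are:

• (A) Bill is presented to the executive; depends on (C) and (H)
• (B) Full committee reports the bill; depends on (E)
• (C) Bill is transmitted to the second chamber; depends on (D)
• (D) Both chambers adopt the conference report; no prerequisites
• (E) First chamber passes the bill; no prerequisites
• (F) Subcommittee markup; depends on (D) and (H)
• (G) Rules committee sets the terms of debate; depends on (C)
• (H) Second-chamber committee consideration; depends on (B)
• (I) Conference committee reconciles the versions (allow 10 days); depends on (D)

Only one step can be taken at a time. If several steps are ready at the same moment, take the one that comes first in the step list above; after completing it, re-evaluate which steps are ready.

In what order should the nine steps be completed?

(D) and (E) have no prerequisites; (D) is listed earlier, so (D) is first.
(C) and (I) now also ready, so the ready set is {(C), (E), (I)}; (C) is listed earlier → (C).
Ready: (E), (G) and (I). (E) is listed earlier → (E).
Now (B), (G) and (I) have their prerequisites met. (B) is listed earlier, so (B) next.
Now (G), (H) and (I) have their prerequisites met. (G) is listed earlier, so (G) next.
Now (H) and (I) have their prerequisites met. (H) is listed earlier, so (H) next.
(A), (F) and (I) are all available; (A) is listed earlier → (A).
Now (F) and (I) have their prerequisites met. (F) is listed earlier, so (F) next.
That leaves (I) as the only ready step → (I).

(D) (C) (E) (B) (G) (H) (A) (F) (I)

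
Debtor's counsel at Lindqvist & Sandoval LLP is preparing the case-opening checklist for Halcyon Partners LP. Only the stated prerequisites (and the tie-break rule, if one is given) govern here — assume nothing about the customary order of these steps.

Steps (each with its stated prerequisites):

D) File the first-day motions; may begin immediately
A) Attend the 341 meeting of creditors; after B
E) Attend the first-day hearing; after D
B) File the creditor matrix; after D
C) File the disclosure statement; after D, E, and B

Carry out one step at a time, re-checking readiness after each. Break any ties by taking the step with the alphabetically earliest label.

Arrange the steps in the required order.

D → B → A → E → C

Only D has no prerequisites, so it is first.
Now B and E have their prerequisites met. B has the earlier label, so B next.
A now also ready, so the ready set is {A, E}; A has the earlier label → A.
E is the only step now ready → E.
C needed B, D and E, now all done → C.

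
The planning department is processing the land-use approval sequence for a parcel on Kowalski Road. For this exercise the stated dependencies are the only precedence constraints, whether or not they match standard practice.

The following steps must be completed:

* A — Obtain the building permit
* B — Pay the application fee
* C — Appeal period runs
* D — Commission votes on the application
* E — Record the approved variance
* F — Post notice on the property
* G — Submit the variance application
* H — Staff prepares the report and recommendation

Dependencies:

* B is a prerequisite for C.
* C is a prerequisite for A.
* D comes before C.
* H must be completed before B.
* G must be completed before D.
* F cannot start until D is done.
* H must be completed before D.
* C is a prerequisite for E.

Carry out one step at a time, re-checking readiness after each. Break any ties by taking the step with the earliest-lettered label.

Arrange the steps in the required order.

Nothing is required for G and H. G has the earlier label → G first.
That leaves H as the only ready step → H.
B and D are both available; B has the earlier label → B.
D is the only step now ready → D.
Ready: C and F. C has the earlier label → C.
A, E and F are all available; A has the earlier label → A.
Ready: E and F. E has the earlier label → E.
F is the only step now ready → F.

G, H, B, D, C, A, E, F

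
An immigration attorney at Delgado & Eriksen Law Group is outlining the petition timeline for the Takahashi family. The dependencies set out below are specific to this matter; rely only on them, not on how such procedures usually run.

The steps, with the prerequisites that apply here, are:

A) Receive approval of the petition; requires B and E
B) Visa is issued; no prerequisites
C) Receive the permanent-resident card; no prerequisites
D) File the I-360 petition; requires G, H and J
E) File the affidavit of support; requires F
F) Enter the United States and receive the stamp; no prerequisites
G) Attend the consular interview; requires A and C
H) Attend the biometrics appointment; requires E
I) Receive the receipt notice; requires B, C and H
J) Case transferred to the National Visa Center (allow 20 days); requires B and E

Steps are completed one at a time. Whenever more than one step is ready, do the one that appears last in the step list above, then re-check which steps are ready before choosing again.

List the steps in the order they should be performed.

F, E, H, C, B, J, I, A, G, D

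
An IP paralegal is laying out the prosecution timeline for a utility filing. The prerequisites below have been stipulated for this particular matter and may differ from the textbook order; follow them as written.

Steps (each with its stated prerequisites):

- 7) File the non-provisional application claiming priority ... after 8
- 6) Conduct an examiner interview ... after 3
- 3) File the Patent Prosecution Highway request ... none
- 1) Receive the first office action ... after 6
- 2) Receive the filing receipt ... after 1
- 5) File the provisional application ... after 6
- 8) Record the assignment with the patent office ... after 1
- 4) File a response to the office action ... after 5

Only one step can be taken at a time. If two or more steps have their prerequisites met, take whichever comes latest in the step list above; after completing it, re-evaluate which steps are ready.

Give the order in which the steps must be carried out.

3 has no prerequisites → 3 first.
6 needed 3, now all done → 6.
Now 5 and 1 have their prerequisites met. 5 is listed later, so 5 next.
4 and 1 are both available; 4 is listed later → 4.
1 needed 6, now all done → 1.
Now 8 and 2 have their prerequisites met. 8 is listed later, so 8 next.
2 and 7 are both available; 2 is listed later → 2.
7 needed 8, now all done → 7.

3 6 5 4 1 8 2 7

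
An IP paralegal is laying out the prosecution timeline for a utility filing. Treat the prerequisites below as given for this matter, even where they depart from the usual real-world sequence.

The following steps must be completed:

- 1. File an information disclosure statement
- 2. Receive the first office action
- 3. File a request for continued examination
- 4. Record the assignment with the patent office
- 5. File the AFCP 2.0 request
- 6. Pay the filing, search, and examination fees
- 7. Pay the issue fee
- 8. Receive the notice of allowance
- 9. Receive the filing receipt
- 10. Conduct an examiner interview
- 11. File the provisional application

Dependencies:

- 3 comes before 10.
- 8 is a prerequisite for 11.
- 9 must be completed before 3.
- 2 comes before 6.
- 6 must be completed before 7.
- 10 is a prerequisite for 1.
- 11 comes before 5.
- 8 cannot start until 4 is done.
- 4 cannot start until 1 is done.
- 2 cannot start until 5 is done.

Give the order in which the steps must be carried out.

9, 3, 10, 1, 4, 8, 11, 5, 2, 6, 7

Only 9 has no prerequisites, so it is first.
3 needed 9, now all done → 3.
10 is the only step now ready → 10.
Next only 1 has its prerequisites met → 1.
4 needed 1, now all done → 4.
8 needed 4, now all done → 8.
11 needed 8, now all done → 11.
Next only 5 has its prerequisites met → 5.
Next only 2 has its prerequisites met → 2.
Next only 6 has its prerequisites met → 6.
That leaves 7 as the only ready step → 7.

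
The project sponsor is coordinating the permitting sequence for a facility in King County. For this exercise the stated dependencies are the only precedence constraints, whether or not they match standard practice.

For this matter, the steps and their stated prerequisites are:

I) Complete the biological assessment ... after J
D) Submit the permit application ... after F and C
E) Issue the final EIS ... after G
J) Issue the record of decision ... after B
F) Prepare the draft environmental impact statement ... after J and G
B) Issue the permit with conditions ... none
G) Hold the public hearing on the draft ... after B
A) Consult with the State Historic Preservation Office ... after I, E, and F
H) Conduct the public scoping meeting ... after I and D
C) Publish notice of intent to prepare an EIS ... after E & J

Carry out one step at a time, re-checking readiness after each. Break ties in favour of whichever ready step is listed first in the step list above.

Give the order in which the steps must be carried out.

B → J → I → G → E → F → A → C → D → H

B is the only step with nothing outstanding, so it goes first.
Ready: J and G. J is listed earlier → J.
Ready: I and G. I is listed earlier → I.
That leaves G as the only ready step → G.
Now E and F have their prerequisites met. E is listed earlier, so E next.
Now F and C have their prerequisites met. F is listed earlier, so F next.
A and C are both available; A is listed earlier → A.
That leaves C as the only ready step → C.
Next only D has its prerequisites met → D.
Next only H has its prerequisites met → H.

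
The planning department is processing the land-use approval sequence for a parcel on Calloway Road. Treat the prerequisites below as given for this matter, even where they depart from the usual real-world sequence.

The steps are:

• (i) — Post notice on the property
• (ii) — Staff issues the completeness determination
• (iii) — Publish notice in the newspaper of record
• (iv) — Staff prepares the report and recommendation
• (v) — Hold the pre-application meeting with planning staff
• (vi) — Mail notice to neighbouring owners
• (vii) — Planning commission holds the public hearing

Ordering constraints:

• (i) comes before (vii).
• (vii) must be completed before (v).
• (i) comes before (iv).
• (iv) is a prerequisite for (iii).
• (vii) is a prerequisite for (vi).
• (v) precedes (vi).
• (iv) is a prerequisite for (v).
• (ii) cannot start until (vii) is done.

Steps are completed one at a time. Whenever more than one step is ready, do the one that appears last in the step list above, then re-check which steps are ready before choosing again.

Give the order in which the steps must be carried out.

(i) has no prerequisites → (i) first.
Now (vii) and (iv) have their prerequisites met. (vii) is listed later, so (vii) next.
(iv) and (ii) are both available; (iv) is listed later → (iv).
(v) and (iii) now also ready, so the ready set is {(v), (iii), (ii)}; (v) is listed later → (v).
Ready: (vi), (iii) and (ii). (vi) is listed later → (vi).
Now (iii) and (ii) have their prerequisites met. (iii) is listed later, so (iii) next.
That leaves (ii) as the only ready step → (ii).

(i) (vii) (iv) (v) (vi) (iii) (ii)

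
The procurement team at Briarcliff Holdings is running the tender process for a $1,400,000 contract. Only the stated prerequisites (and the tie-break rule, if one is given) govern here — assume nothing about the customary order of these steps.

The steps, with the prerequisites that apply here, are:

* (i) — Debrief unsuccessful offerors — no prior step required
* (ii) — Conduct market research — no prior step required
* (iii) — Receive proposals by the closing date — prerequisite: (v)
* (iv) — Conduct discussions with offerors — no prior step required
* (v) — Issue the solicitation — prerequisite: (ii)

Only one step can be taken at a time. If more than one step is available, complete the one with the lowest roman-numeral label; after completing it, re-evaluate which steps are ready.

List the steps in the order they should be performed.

(i), (ii), (iv), (v), (iii)

(i), (ii) and (iv) have no prerequisites; (i) has the earlier label, so (i) is first.
Ready: (ii) and (iv). (ii) has the earlier label → (ii).
(iv) and (v) are both available; (iv) has the earlier label → (iv).
(v) is the only step now ready → (v).
That leaves (iii) as the only ready step → (iii).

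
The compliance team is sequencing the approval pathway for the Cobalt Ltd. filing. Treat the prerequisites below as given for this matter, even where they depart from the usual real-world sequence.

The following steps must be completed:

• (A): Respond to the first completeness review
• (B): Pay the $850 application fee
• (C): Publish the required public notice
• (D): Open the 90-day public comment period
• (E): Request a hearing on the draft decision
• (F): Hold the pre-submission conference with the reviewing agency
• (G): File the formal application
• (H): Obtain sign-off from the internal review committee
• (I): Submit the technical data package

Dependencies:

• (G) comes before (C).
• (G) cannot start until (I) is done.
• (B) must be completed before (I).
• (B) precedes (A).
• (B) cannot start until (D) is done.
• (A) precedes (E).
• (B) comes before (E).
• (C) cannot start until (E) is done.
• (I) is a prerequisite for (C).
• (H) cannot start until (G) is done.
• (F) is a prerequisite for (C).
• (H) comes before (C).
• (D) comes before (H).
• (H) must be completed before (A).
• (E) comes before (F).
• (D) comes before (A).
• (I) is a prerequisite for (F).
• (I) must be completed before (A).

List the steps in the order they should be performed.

(D) is the only step with nothing outstanding, so it goes first.
Next only (B) has its prerequisites met → (B).
Next only (I) has its prerequisites met → (I).
Next only (G) has its prerequisites met → (G).
That leaves (H) as the only ready step → (H).
That leaves (A) as the only ready step → (A).
(E) needed (A) and (B), now all done → (E).
That leaves (F) as the only ready step → (F).
That leaves (C) as the only ready step → (C).

(D), (B), (I), (G), (H), (A), (E), (F), (C)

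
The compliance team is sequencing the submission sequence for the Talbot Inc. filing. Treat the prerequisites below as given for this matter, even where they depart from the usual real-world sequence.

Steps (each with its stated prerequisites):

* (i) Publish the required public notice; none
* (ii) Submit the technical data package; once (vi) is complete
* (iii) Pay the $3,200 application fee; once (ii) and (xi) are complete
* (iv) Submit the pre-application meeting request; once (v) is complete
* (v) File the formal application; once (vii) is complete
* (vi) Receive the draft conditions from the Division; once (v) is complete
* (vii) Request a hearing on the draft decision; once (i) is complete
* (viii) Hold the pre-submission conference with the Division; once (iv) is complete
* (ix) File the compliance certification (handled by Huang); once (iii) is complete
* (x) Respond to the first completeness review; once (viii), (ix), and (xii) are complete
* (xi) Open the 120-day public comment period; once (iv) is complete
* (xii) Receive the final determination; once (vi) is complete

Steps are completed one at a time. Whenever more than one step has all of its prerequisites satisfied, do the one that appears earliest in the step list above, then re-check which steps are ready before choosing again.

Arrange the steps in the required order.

(i) → (vii) → (v) → (iv) → (vi) → (ii) → (viii) → (xi) → (iii) → (ix) → (xii) → (x)

Only (i) has no prerequisites, so it is first.
(vii) needed (i), now all done → (vii).
That leaves (v) as the only ready step → (v).
Now (iv) and (vi) have their prerequisites met. (iv) is listed earlier, so (iv) next.
(viii) and (xi) now also ready, so the ready set is {(vi), (viii), (xi)}; (vi) is listed earlier → (vi).
Ready: (ii), (viii), (xi) and (xii). (ii) is listed earlier → (ii).
Now (viii), (xi) and (xii) have their prerequisites met. (viii) is listed earlier, so (viii) next.
Ready: (xi) and (xii). (xi) is listed earlier → (xi).
Now (iii) and (xii) have their prerequisites met. (iii) is listed earlier, so (iii) next.
Now (ix) and (xii) have their prerequisites met. (ix) is listed earlier, so (ix) next.
Next only (xii) has its prerequisites met → (xii).
(x) needed (viii), (ix) and (xii), now all done → (x).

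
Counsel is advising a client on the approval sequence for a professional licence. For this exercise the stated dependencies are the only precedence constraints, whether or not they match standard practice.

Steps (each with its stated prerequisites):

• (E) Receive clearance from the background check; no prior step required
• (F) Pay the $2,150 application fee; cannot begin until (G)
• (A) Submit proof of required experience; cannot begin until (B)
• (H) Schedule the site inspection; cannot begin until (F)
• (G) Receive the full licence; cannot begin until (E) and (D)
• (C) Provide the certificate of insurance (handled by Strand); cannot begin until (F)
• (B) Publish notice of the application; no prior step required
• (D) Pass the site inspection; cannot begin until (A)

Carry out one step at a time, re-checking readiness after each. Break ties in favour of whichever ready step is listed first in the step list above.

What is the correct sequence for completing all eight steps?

(E) (B) (A) (D) (G) (F) (H) (C)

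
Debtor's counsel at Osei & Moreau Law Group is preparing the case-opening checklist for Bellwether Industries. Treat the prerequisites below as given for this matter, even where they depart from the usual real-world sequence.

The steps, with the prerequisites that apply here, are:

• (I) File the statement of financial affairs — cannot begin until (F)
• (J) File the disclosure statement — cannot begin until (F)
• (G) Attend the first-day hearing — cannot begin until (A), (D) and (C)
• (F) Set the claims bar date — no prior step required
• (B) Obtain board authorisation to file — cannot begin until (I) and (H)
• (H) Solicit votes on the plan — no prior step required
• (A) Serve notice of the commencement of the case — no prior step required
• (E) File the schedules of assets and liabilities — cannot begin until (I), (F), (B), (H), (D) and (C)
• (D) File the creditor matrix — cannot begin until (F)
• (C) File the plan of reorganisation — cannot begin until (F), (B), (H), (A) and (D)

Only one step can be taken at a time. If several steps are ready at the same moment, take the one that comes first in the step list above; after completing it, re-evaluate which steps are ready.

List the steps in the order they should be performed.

(F), (H) and (A) have no prerequisites; (F) is listed earlier, so (F) is first.
Ready: (I), (J), (H), (A) and (D). (I) is listed earlier → (I).
Ready: (J), (H), (A) and (D). (J) is listed earlier → (J).
Now (H), (A) and (D) have their prerequisites met. (H) is listed earlier, so (H) next.
(B) now also ready, so the ready set is {(B), (A), (D)}; (B) is listed earlier → (B).
(A) and (D) are both available; (A) is listed earlier → (A).
(D) is the only step now ready → (D).
(C) is the only step now ready → (C).
(G) and (E) are both available; (G) is listed earlier → (G).
Next only (E) has its prerequisites met → (E).

(F), (I), (J), (H), (B), (A), (D), (C), (G), (E)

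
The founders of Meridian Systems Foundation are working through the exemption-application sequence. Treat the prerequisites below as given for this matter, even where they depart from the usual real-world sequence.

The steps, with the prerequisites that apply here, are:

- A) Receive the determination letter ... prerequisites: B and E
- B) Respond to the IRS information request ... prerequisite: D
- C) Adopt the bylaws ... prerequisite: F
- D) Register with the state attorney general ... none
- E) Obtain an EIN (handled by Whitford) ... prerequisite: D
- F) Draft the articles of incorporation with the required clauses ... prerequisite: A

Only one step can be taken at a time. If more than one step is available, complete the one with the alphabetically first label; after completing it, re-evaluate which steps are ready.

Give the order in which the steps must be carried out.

D, B, E, A, F, C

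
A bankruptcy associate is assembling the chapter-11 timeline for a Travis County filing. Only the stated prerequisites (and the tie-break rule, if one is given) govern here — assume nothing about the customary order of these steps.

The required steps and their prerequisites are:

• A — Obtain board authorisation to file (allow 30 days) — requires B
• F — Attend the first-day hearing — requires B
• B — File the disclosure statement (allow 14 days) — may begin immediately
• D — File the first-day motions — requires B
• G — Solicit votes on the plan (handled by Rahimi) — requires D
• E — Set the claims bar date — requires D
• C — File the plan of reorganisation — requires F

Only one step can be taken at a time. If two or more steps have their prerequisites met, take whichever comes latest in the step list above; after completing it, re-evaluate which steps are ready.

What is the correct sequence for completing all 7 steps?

B D E G F C A

Only B has no prerequisites, so it is first.
D, F and A are all available; D is listed later → D.
E and G now also ready, so the ready set is {E, G, F, A}; E is listed later → E.
G, F and A are all available; G is listed later → G.
Now F and A have their prerequisites met. F is listed later, so F next.
Ready: C and A. C is listed later → C.
Next only A has its prerequisites met → A.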